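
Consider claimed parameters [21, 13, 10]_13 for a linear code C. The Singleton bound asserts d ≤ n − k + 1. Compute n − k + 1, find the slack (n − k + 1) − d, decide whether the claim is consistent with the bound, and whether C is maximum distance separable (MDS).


Singleton RHS = n − k + 1 = 9, slack = -1, bound violated (no such code; not MDS).

Singleton bound: d ≤ n − k + 1.
Here n = 21, k = 13, so n − k + 1 = 9.
Given d = 10, check d ≤ 9: NO.
Slack = (n − k + 1) − d = -1.
The slack is negative: d = 10 exceeds n − k + 1 = 9 by 1, so the Singleton bound is violated and no linear [21, 13, 10]_13 code can exist. In particular it is not MDS (MDS requires d = n − k + 1 exactly).
Description: the claimed parameters are [21, 13, 10]_13; such a code would be impossible (violates the Singleton bound).


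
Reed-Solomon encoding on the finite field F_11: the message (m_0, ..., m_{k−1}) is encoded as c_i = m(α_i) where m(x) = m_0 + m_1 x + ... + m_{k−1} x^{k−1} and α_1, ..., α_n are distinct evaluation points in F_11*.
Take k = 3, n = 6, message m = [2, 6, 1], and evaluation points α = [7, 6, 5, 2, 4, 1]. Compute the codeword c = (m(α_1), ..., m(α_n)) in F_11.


c = [5, 8, 2, 7, 9, 9]

Message polynomial: m(x) = 2 + 6·x + 1·x^2 (mod 11).
For each evaluation point α_i, compute m(α_i) mod 11:
  α_1 = 7: Horner steps 1 → 2 → 5, so m(7) = 5.
  α_2 = 6: Horner steps 1 → 1 → 8, so m(6) = 8.
  α_3 = 5: Horner steps 1 → 0 → 2, so m(5) = 2.
  α_4 = 2: Horner steps 1 → 8 → 7, so m(2) = 7.
  α_5 = 4: Horner steps 1 → 10 → 9, so m(4) = 9.
  α_6 = 1: Horner steps 1 → 7 → 9, so m(1) = 9.
Codeword c = [5, 8, 2, 7, 9, 9] ∈ F_11^6.


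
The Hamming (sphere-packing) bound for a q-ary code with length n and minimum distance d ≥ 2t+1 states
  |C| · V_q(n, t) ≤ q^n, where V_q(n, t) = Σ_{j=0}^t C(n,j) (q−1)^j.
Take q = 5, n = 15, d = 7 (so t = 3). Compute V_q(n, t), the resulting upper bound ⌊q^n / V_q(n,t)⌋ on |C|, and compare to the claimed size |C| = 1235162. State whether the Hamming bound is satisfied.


V_q(n, t) = 30861, q^n = 30517578125, Hamming bound = 988871, |C| = 1235162 > bound (violated).

Step 1: Compute V_q(n, t) = Σ_{j=0}^3 C(n, j) (q−1)^j.
  j = 0: C(15,0)·(4)^0 = 1·1 = 1.
  j = 1: C(15,1)·(4)^1 = 15·4 = 60.
  j = 2: C(15,2)·(4)^2 = 105·16 = 1680.
  j = 3: C(15,3)·(4)^3 = 455·64 = 29120.
  V_q(n, t) = 1 + 60 + 1680 + 29120 = 30861.
Step 2: q^n = 5^15 = 30517578125.
Step 3: Hamming bound ⌊q^n / V_q(n,t)⌋ = ⌊30517578125/30861⌋ = 988871.
Step 4: Compare |C| = 1235162 to 988871: violated.
The claimed |C| lies above the Hamming bound, so no 5-ary code of length 15 with d ≥ 7 can have 1235162 codewords.


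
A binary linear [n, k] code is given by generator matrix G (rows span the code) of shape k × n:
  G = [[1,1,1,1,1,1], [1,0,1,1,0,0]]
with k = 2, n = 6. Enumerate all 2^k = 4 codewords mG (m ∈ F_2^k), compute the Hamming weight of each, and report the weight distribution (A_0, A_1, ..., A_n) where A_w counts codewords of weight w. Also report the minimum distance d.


Weight distribution: A_0 = 1, A_3 = 2, A_6 = 1. Minimum distance d = 3.

Enumerate all 2^2 = 4 messages m ∈ F_2^2.
For each, compute codeword c = mG in F_2^6, then tally its weight.
  m = 00 → c = 000000, weight = 0.
  m = 10 → c = 111111, weight = 6.
  m = 01 → c = 101100, weight = 3.
  m = 11 → c = 010011, weight = 3.
Tally weights:
  weight 0: 1 codewords.
  weight 3: 2 codewords.
  weight 6: 1 codewords.
Minimum distance d = smallest w > 0 with A_w > 0 = 3.
Sanity: Σ A_w = 4 = 2^2 = 4 ✓.


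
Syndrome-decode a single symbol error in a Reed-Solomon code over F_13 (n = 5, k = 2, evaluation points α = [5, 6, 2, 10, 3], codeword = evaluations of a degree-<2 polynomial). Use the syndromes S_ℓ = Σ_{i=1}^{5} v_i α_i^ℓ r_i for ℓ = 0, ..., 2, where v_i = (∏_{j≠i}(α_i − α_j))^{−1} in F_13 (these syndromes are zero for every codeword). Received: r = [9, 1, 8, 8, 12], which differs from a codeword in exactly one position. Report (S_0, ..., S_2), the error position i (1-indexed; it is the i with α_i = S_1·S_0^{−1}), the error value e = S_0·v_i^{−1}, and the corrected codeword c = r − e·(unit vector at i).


S = (8, 3, 6), error at position 3, error magnitude e = 1, c = [9, 1, 7, 8, 12].

Step 1: column multipliers v_i = (∏_{j≠i}(α_i − α_j))^{−1} mod 13.
  i = 1 (α = 5): (5−6)(5−2)(5−10)(5−3) = (−1)·3·(−5)·2 = 30 ≡ 4, so v_1 = 4^{−1} = 10 (mod 13).
  i = 2 (α = 6): (6−5)(6−2)(6−10)(6−3) = 1·4·(−4)·3 = −48 ≡ 4, so v_2 = 4^{−1} = 10 (mod 13).
  i = 3 (α = 2): (2−5)(2−6)(2−10)(2−3) = (−3)·(−4)·(−8)·(−1) = 96 ≡ 5, so v_3 = 5^{−1} = 8 (mod 13).
  i = 4 (α = 10): (10−5)(10−6)(10−2)(10−3) = 5·4·8·7 = 1120 ≡ 2, so v_4 = 2^{−1} = 7 (mod 13).
  i = 5 (α = 3): (3−5)(3−6)(3−2)(3−10) = (−2)·(−3)·1·(−7) = −42 ≡ 10, so v_5 = 10^{−1} = 4 (mod 13).
  v = [10, 10, 8, 7, 4].
Step 2: syndromes of r = [9, 1, 8, 8, 12] (all sums mod 13).
  S_0 = Σ v_i r_i = 10·9 + 10·1 + 8·8 + 7·8 + 4·12 = 268 ≡ 8.
  S_1 = Σ v_i α_i r_i = 10·5·9 + 10·6·1 + 8·2·8 + 7·10·8 + 4·3·12 = 1342 ≡ 3.
  α_i^2 mod 13 = [12, 10, 4, 9, 9].
  S_2 = Σ v_i α_i^2 r_i = 10·12·9 + 10·10·1 + 8·4·8 + 7·9·8 + 4·9·12 = 2372 ≡ 6.
  S = (8, 3, 6) ≠ 0, so r is not a codeword (an error is present).
Step 3: locate the error. For a single error e at position i, S_ℓ = v_i·e·α_i^ℓ, so α_err = S_1/S_0.
  S_0^{−1} = 8^{−1} = 5 (mod 13), so α_err = 3·5 = 15 ≡ 2 = α_3. Error position i = 3.
  Consistency check: S_2/S_1 = 6·9 = 54 ≡ 2 = α_err ✓ (single-error assumption holds).
Step 4: error magnitude e = S_0/v_3 = S_0·∏_{j≠3}(α_3 − α_j) = 8·5 = 40 ≡ 1 (mod 13).
Step 5: correct position 3: c_3 = r_3 − e = 8 − 1 ≡ 7 (mod 13). Hence c = [9, 1, 7, 8, 12].
  Check: interpolating c through the α_i gives m(x) = 10 + 5·x (degree < 2) with m(α_i) = c_i for every i, so c is indeed a codeword.


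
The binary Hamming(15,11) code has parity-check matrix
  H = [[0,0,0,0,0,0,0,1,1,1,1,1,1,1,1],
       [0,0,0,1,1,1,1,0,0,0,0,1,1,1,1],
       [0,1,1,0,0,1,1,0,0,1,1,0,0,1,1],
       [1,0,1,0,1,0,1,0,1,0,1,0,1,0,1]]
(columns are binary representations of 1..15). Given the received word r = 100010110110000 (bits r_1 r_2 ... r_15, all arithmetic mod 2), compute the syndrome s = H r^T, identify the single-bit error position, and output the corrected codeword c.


s = (1, 0, 1, 0)^T, error position = 10, corrected codeword c = 100010110010000

Compute s = H r^T mod 2 one row at a time:
  s_1 = 1 + 0 + 1 + 1 + 0 + 0 + 0 + 0 = 3 ≡ 1 (mod 2).
  s_2 = 0 + 1 + 0 + 1 + 0 + 0 + 0 + 0 = 2 ≡ 0 (mod 2).
  s_3 = 0 + 0 + 0 + 1 + 1 + 1 + 0 + 0 = 3 ≡ 1 (mod 2).
  s_4 = 1 + 0 + 1 + 1 + 0 + 1 + 0 + 0 = 4 ≡ 0 (mod 2).
s = (1, 0, 1, 0)^T — this equals column 10 of H (binary 1010), so error is at position 10.
Correct: flip bit 10 of r = 100010110110000 to get c = 100010110010000.


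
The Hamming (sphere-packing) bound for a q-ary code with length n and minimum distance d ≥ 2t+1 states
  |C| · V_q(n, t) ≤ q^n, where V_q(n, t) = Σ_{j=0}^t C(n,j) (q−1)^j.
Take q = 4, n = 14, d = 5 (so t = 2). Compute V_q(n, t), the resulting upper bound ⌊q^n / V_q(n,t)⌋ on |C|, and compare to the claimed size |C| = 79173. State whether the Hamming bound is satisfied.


V_q(n, t) = 862, q^n = 268435456, Hamming bound = 311410, |C| = 79173 ≤ bound (satisfied).

Step 1: Compute V_q(n, t) = Σ_{j=0}^2 C(n, j) (q−1)^j.
  j = 0: C(14,0)·(3)^0 = 1·1 = 1.
  j = 1: C(14,1)·(3)^1 = 14·3 = 42.
  j = 2: C(14,2)·(3)^2 = 91·9 = 819.
  V_q(n, t) = 1 + 42 + 819 = 862.
Step 2: q^n = 4^14 = 268435456.
Step 3: Hamming bound ⌊q^n / V_q(n,t)⌋ = ⌊268435456/862⌋ = 311410.
Step 4: Compare |C| = 79173 to 311410: satisfied.
The claimed |C| lies below the Hamming bound.


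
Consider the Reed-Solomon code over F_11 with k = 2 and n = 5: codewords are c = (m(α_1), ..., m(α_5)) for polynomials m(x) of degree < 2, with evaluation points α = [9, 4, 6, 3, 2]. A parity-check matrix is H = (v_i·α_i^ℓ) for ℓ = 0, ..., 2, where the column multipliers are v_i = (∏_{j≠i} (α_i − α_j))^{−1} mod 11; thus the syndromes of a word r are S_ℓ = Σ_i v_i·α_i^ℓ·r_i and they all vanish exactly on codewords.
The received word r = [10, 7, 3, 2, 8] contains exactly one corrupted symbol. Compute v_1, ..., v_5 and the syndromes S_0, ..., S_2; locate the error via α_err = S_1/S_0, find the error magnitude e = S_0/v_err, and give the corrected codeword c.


S = (6, 3, 7), error at position 3, error magnitude e = 8, c = [10, 7, 6, 2, 8].

Step 1: column multipliers v_i = (∏_{j≠i}(α_i − α_j))^{−1} mod 11.
  i = 1 (α = 9): (9−4)(9−6)(9−3)(9−2) = 5·3·6·7 = 630 ≡ 3, so v_1 = 3^{−1} = 4 (mod 11).
  i = 2 (α = 4): (4−9)(4−6)(4−3)(4−2) = (−5)·(−2)·1·2 = 20 ≡ 9, so v_2 = 9^{−1} = 5 (mod 11).
  i = 3 (α = 6): (6−9)(6−4)(6−3)(6−2) = (−3)·2·3·4 = −72 ≡ 5, so v_3 = 5^{−1} = 9 (mod 11).
  i = 4 (α = 3): (3−9)(3−4)(3−6)(3−2) = (−6)·(−1)·(−3)·1 = −18 ≡ 4, so v_4 = 4^{−1} = 3 (mod 11).
  i = 5 (α = 2): (2−9)(2−4)(2−6)(2−3) = (−7)·(−2)·(−4)·(−1) = 56 ≡ 1, so v_5 = 1^{−1} = 1 (mod 11).
  v = [4, 5, 9, 3, 1].
Step 2: syndromes of r = [10, 7, 3, 2, 8] (all sums mod 11).
  S_0 = Σ v_i r_i = 4·10 + 5·7 + 9·3 + 3·2 + 1·8 = 116 ≡ 6.
  S_1 = Σ v_i α_i r_i = 4·9·10 + 5·4·7 + 9·6·3 + 3·3·2 + 1·2·8 = 696 ≡ 3.
  α_i^2 mod 11 = [4, 5, 3, 9, 4].
  S_2 = Σ v_i α_i^2 r_i = 4·4·10 + 5·5·7 + 9·3·3 + 3·9·2 + 1·4·8 = 502 ≡ 7.
  S = (6, 3, 7) ≠ 0, so r is not a codeword (an error is present).
Step 3: locate the error. For a single error e at position i, S_ℓ = v_i·e·α_i^ℓ, so α_err = S_1/S_0.
  S_0^{−1} = 6^{−1} = 2 (mod 11), so α_err = 3·2 = 6 ≡ 6 = α_3. Error position i = 3.
  Consistency check: S_2/S_1 = 7·4 = 28 ≡ 6 = α_err ✓ (single-error assumption holds).
Step 4: error magnitude e = S_0/v_3 = S_0·∏_{j≠3}(α_3 − α_j) = 6·5 = 30 ≡ 8 (mod 11).
Step 5: correct position 3: c_3 = r_3 − e = 3 − 8 ≡ 6 (mod 11). Hence c = [10, 7, 6, 2, 8].
  Check: interpolating c through the α_i gives m(x) = 9 + 5·x (degree < 2) with m(α_i) = c_i for every i, so c is indeed a codeword.


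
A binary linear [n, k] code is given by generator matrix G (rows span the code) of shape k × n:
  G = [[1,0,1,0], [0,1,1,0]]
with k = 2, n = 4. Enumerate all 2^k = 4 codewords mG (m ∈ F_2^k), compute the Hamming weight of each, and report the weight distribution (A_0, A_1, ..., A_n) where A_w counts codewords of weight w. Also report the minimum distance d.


Weight distribution: A_0 = 1, A_2 = 3. Minimum distance d = 2.

Enumerate all 2^2 = 4 messages m ∈ F_2^2.
For each, compute codeword c = mG in F_2^4, then tally its weight.
  m = 00 → c = 0000, weight = 0.
  m = 10 → c = 1010, weight = 2.
  m = 01 → c = 0110, weight = 2.
  m = 11 → c = 1100, weight = 2.
Tally weights:
  weight 0: 1 codewords.
  weight 2: 3 codewords.
Minimum distance d = smallest w > 0 with A_w > 0 = 2.
Sanity: Σ A_w = 4 = 2^2 = 4 ✓.


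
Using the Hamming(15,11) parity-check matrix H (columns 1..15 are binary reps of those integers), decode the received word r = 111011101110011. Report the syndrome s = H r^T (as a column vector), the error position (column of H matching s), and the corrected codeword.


s = (1, 1, 0, 1)^T, error position = 13, corrected codeword c = 111011101110111

Compute s = H r^T mod 2 one row at a time:
  s_1 = 0 + 1 + 1 + 1 + 0 + 0 + 1 + 1 = 5 ≡ 1 (mod 2).
  s_2 = 0 + 1 + 1 + 1 + 0 + 0 + 1 + 1 = 5 ≡ 1 (mod 2).
  s_3 = 1 + 1 + 1 + 1 + 1 + 1 + 1 + 1 = 8 ≡ 0 (mod 2).
  s_4 = 1 + 1 + 1 + 1 + 1 + 1 + 0 + 1 = 7 ≡ 1 (mod 2).
s = (1, 1, 0, 1)^T — this equals column 13 of H (binary 1101), so error is at position 13.
Correct: flip bit 13 of r = 111011101110011 to get c = 111011101110111.


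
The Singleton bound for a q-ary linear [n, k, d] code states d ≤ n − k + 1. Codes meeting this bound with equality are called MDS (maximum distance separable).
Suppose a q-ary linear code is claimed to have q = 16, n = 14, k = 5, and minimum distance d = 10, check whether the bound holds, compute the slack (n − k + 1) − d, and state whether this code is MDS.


Singleton RHS = n − k + 1 = 10, slack = 0, bound satisfied, MDS.

Singleton bound: d ≤ n − k + 1.
Here n = 14, k = 5, so n − k + 1 = 10.
Given d = 10, check d ≤ 10: YES.
Slack = (n − k + 1) − d = 0.
The code is MDS (slack = 0).
Description: the claimed parameters are [14, 5, 10]_16; such a code would be MDS (meets Singleton bound).


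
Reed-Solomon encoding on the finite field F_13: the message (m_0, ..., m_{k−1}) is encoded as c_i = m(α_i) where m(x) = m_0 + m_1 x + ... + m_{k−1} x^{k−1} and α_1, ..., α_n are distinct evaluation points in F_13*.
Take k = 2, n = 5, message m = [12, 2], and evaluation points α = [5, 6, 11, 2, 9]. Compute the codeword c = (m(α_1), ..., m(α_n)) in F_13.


c = [9, 11, 8, 3, 4]

Message polynomial: m(x) = 12 + 2·x (mod 13).
For each evaluation point α_i, compute m(α_i) mod 13:
  α_1 = 5: Horner steps 2 → 9, so m(5) = 9.
  α_2 = 6: Horner steps 2 → 11, so m(6) = 11.
  α_3 = 11: Horner steps 2 → 8, so m(11) = 8.
  α_4 = 2: Horner steps 2 → 3, so m(2) = 3.
  α_5 = 9: Horner steps 2 → 4, so m(9) = 4.
Codeword c = [9, 11, 8, 3, 4] ∈ F_13^5.


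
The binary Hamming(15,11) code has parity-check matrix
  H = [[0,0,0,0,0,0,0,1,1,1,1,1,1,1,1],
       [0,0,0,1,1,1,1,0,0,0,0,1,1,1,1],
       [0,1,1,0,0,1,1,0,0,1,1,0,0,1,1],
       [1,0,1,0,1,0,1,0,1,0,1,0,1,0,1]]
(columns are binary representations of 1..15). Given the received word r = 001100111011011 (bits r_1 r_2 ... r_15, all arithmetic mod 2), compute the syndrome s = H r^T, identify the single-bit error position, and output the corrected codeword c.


s = (0, 1, 1, 1)^T, error position = 7, corrected codeword c = 001100011011011

Compute s = H r^T mod 2 one row at a time:
  s_1 = 1 + 1 + 0 + 1 + 1 + 0 + 1 + 1 = 6 ≡ 0 (mod 2).
  s_2 = 1 + 0 + 0 + 1 + 1 + 0 + 1 + 1 = 5 ≡ 1 (mod 2).
  s_3 = 0 + 1 + 0 + 1 + 0 + 1 + 1 + 1 = 5 ≡ 1 (mod 2).
  s_4 = 0 + 1 + 0 + 1 + 1 + 1 + 0 + 1 = 5 ≡ 1 (mod 2).
s = (0, 1, 1, 1)^T — this equals column 7 of H (binary 0111), so error is at position 7.
Correct: flip bit 7 of r = 001100111011011 to get c = 001100011011011.


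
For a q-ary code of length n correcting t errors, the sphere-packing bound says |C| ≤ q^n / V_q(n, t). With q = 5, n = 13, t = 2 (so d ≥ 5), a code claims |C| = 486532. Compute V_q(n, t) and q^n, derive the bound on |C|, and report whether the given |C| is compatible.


V_q(n, t) = 1301, q^n = 1220703125, Hamming bound = 938280, |C| = 486532 ≤ bound (satisfied).

Step 1: Compute V_q(n, t) = Σ_{j=0}^2 C(n, j) (q−1)^j.
  j = 0: C(13,0)·(4)^0 = 1·1 = 1.
  j = 1: C(13,1)·(4)^1 = 13·4 = 52.
  j = 2: C(13,2)·(4)^2 = 78·16 = 1248.
  V_q(n, t) = 1 + 52 + 1248 = 1301.
Step 2: q^n = 5^13 = 1220703125.
Step 3: Hamming bound ⌊q^n / V_q(n,t)⌋ = ⌊1220703125/1301⌋ = 938280.
Step 4: Compare |C| = 486532 to 938280: satisfied.
The claimed |C| lies below the Hamming bound.


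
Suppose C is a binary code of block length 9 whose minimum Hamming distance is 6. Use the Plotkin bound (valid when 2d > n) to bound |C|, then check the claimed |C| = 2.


Plotkin bound M ≤ 4; given |C| = 2 ≤ bound (satisfied).

Check applicability: 2d = 12, n = 9.
2d − n = 3 > 0, so Plotkin applies.
Compute d/(2d−n) = 6/3 ≈ 2.0000.
⌊d/(2d−n)⌋ = 2.
Plotkin bound: M ≤ 2·2 = 4.
Given |C| = 2, check: satisfied.
This |C| is below the Plotkin bound.


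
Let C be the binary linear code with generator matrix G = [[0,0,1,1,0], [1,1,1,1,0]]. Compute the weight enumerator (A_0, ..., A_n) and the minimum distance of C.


Weight distribution: A_0 = 1, A_2 = 2, A_4 = 1. Minimum distance d = 2.

Enumerate all 2^2 = 4 messages m ∈ F_2^2.
For each, compute codeword c = mG in F_2^5, then tally its weight.
  m = 00 → c = 00000, weight = 0.
  m = 10 → c = 00110, weight = 2.
  m = 01 → c = 11110, weight = 4.
  m = 11 → c = 11000, weight = 2.
Tally weights:
  weight 0: 1 codewords.
  weight 2: 2 codewords.
  weight 4: 1 codewords.
Minimum distance d = smallest w > 0 with A_w > 0 = 2.
Sanity: Σ A_w = 4 = 2^2 = 4 ✓.


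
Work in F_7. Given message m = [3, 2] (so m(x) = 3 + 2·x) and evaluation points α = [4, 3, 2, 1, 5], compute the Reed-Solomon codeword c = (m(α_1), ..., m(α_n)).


c = [4, 2, 0, 5, 6]

Message polynomial: m(x) = 3 + 2·x (mod 7).
For each evaluation point α_i, compute m(α_i) mod 7:
  α_1 = 4: Horner steps 2 → 4, so m(4) = 4.
  α_2 = 3: Horner steps 2 → 2, so m(3) = 2.
  α_3 = 2: Horner steps 2 → 0, so m(2) = 0.
  α_4 = 1: Horner steps 2 → 5, so m(1) = 5.
  α_5 = 5: Horner steps 2 → 6, so m(5) = 6.
Codeword c = [4, 2, 0, 5, 6] ∈ F_7^5.


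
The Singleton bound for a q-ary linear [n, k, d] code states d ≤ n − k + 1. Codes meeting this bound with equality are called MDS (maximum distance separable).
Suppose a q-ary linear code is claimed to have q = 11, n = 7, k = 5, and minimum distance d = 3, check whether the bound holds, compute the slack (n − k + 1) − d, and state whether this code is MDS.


Singleton RHS = n − k + 1 = 3, slack = 0, bound satisfied, MDS.

Singleton bound: d ≤ n − k + 1.
Here n = 7, k = 5, so n − k + 1 = 3.
Given d = 3, check d ≤ 3: YES.
Slack = (n − k + 1) − d = 0.
The code is MDS (slack = 0).
Description: the claimed parameters are [7, 5, 3]_11; such a code would be MDS (meets Singleton bound).


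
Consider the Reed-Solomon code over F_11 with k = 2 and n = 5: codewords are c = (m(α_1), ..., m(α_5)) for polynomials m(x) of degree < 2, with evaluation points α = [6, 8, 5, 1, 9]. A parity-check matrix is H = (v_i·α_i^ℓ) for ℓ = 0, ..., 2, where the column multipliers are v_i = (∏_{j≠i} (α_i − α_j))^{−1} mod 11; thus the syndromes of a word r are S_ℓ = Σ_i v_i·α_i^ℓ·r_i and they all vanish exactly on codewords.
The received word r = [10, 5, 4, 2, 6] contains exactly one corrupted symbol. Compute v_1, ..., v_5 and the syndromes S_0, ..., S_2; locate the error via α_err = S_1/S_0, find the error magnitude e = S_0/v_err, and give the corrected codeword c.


S = (8, 9, 6), error at position 2, error magnitude e = 5, c = [10, 0, 4, 2, 6].

Step 1: column multipliers v_i = (∏_{j≠i}(α_i − α_j))^{−1} mod 11.
  i = 1 (α = 6): (6−8)(6−5)(6−1)(6−9) = (−2)·1·5·(−3) = 30 ≡ 8, so v_1 = 8^{−1} = 7 (mod 11).
  i = 2 (α = 8): (8−6)(8−5)(8−1)(8−9) = 2·3·7·(−1) = −42 ≡ 2, so v_2 = 2^{−1} = 6 (mod 11).
  i = 3 (α = 5): (5−6)(5−8)(5−1)(5−9) = (−1)·(−3)·4·(−4) = −48 ≡ 7, so v_3 = 7^{−1} = 8 (mod 11).
  i = 4 (α = 1): (1−6)(1−8)(1−5)(1−9) = (−5)·(−7)·(−4)·(−8) = 1120 ≡ 9, so v_4 = 9^{−1} = 5 (mod 11).
  i = 5 (α = 9): (9−6)(9−8)(9−5)(9−1) = 3·1·4·8 = 96 ≡ 8, so v_5 = 8^{−1} = 7 (mod 11).
  v = [7, 6, 8, 5, 7].
Step 2: syndromes of r = [10, 5, 4, 2, 6] (all sums mod 11).
  S_0 = Σ v_i r_i = 7·10 + 6·5 + 8·4 + 5·2 + 7·6 = 184 ≡ 8.
  S_1 = Σ v_i α_i r_i = 7·6·10 + 6·8·5 + 8·5·4 + 5·1·2 + 7·9·6 = 1208 ≡ 9.
  α_i^2 mod 11 = [3, 9, 3, 1, 4].
  S_2 = Σ v_i α_i^2 r_i = 7·3·10 + 6·9·5 + 8·3·4 + 5·1·2 + 7·4·6 = 754 ≡ 6.
  S = (8, 9, 6) ≠ 0, so r is not a codeword (an error is present).
Step 3: locate the error. For a single error e at position i, S_ℓ = v_i·e·α_i^ℓ, so α_err = S_1/S_0.
  S_0^{−1} = 8^{−1} = 7 (mod 11), so α_err = 9·7 = 63 ≡ 8 = α_2. Error position i = 2.
  Consistency check: S_2/S_1 = 6·5 = 30 ≡ 8 = α_err ✓ (single-error assumption holds).
Step 4: error magnitude e = S_0/v_2 = S_0·∏_{j≠2}(α_2 − α_j) = 8·2 = 16 ≡ 5 (mod 11).
Step 5: correct position 2: c_2 = r_2 − e = 5 − 5 ≡ 0 (mod 11). Hence c = [10, 0, 4, 2, 6].
  Check: interpolating c through the α_i gives m(x) = 7 + 6·x (degree < 2) with m(α_i) = c_i for every i, so c is indeed a codeword.


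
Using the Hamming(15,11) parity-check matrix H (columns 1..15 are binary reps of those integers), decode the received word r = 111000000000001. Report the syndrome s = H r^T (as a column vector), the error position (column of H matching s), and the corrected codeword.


s = (1, 1, 1, 1)^T, error position = 15, corrected codeword c = 111000000000000

Compute s = H r^T mod 2 one row at a time:
  s_1 = 0 + 0 + 0 + 0 + 0 + 0 + 0 + 1 = 1 ≡ 1 (mod 2).
  s_2 = 0 + 0 + 0 + 0 + 0 + 0 + 0 + 1 = 1 ≡ 1 (mod 2).
  s_3 = 1 + 1 + 0 + 0 + 0 + 0 + 0 + 1 = 3 ≡ 1 (mod 2).
  s_4 = 1 + 1 + 0 + 0 + 0 + 0 + 0 + 1 = 3 ≡ 1 (mod 2).
s = (1, 1, 1, 1)^T — this equals column 15 of H (binary 1111), so error is at position 15.
Correct: flip bit 15 of r = 111000000000001 to get c = 111000000000000.


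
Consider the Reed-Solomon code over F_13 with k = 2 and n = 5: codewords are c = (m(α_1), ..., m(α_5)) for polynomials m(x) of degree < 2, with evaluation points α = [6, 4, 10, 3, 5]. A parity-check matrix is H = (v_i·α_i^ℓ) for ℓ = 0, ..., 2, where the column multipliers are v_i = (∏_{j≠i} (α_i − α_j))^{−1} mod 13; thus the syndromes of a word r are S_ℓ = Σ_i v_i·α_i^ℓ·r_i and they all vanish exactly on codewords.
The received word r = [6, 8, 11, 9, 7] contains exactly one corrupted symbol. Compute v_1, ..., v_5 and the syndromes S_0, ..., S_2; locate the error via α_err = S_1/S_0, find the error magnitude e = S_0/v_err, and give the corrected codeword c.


S = (6, 8, 2), error at position 3, error magnitude e = 9, c = [6, 8, 2, 9, 7].

Step 1: column multipliers v_i = (∏_{j≠i}(α_i − α_j))^{−1} mod 13.
  i = 1 (α = 6): (6−4)(6−10)(6−3)(6−5) = 2·(−4)·3·1 = −24 ≡ 2, so v_1 = 2^{−1} = 7 (mod 13).
  i = 2 (α = 4): (4−6)(4−10)(4−3)(4−5) = (−2)·(−6)·1·(−1) = −12 ≡ 1, so v_2 = 1^{−1} = 1 (mod 13).
  i = 3 (α = 10): (10−6)(10−4)(10−3)(10−5) = 4·6·7·5 = 840 ≡ 8, so v_3 = 8^{−1} = 5 (mod 13).
  i = 4 (α = 3): (3−6)(3−4)(3−10)(3−5) = (−3)·(−1)·(−7)·(−2) = 42 ≡ 3, so v_4 = 3^{−1} = 9 (mod 13).
  i = 5 (α = 5): (5−6)(5−4)(5−10)(5−3) = (−1)·1·(−5)·2 = 10 ≡ 10, so v_5 = 10^{−1} = 4 (mod 13).
  v = [7, 1, 5, 9, 4].
Step 2: syndromes of r = [6, 8, 11, 9, 7] (all sums mod 13).
  S_0 = Σ v_i r_i = 7·6 + 1·8 + 5·11 + 9·9 + 4·7 = 214 ≡ 6.
  S_1 = Σ v_i α_i r_i = 7·6·6 + 1·4·8 + 5·10·11 + 9·3·9 + 4·5·7 = 1217 ≡ 8.
  α_i^2 mod 13 = [10, 3, 9, 9, 12].
  S_2 = Σ v_i α_i^2 r_i = 7·10·6 + 1·3·8 + 5·9·11 + 9·9·9 + 4·12·7 = 2004 ≡ 2.
  S = (6, 8, 2) ≠ 0, so r is not a codeword (an error is present).
Step 3: locate the error. For a single error e at position i, S_ℓ = v_i·e·α_i^ℓ, so α_err = S_1/S_0.
  S_0^{−1} = 6^{−1} = 11 (mod 13), so α_err = 8·11 = 88 ≡ 10 = α_3. Error position i = 3.
  Consistency check: S_2/S_1 = 2·5 = 10 ≡ 10 = α_err ✓ (single-error assumption holds).
Step 4: error magnitude e = S_0/v_3 = S_0·∏_{j≠3}(α_3 − α_j) = 6·8 = 48 ≡ 9 (mod 13).
Step 5: correct position 3: c_3 = r_3 − e = 11 − 9 ≡ 2 (mod 13). Hence c = [6, 8, 2, 9, 7].
  Check: interpolating c through the α_i gives m(x) = 12 + 12·x (degree < 2) with m(α_i) = c_i for every i, so c is indeed a codeword.


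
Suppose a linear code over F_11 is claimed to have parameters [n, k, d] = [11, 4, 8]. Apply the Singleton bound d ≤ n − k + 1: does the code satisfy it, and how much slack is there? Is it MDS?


Singleton RHS = n − k + 1 = 8, slack = 0, bound satisfied, MDS.

Singleton bound: d ≤ n − k + 1.
Here n = 11, k = 4, so n − k + 1 = 8.
Given d = 8, check d ≤ 8: YES.
Slack = (n − k + 1) − d = 0.
The code is MDS (slack = 0).
Description: the claimed parameters are [11, 4, 8]_11; such a code would be MDS (meets Singleton bound).


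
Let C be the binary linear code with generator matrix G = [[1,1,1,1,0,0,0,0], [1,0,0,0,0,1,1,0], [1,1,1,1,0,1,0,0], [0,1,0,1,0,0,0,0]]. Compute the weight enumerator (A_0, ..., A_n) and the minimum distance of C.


Weight distribution: A_0 = 1, A_1 = 1, A_2 = 4, A_3 = 4, A_4 = 3, A_5 = 3. Minimum distance d = 1.

Enumerate all 2^4 = 16 messages m ∈ F_2^4.
For each, compute codeword c = mG in F_2^8, then tally its weight.
  m = 0000 → c = 00000000, weight = 0.
  m = 1000 → c = 11110000, weight = 4.
  m = 0100 → c = 10000110, weight = 3.
  m = 1100 → c = 01110110, weight = 5.
  m = 0010 → c = 11110100, weight = 5.
  m = 1010 → c = 00000100, weight = 1.
  m = 0110 → c = 01110010, weight = 4.
  m = 1110 → c = 10000010, weight = 2.
  m = 0001 → c = 01010000, weight = 2.
  m = 1001 → c = 10100000, weight = 2.
  m = 0101 → c = 11010110, weight = 5.
  m = 1101 → c = 00100110, weight = 3.
  m = 0011 → c = 10100100, weight = 3.
  m = 1011 → c = 01010100, weight = 3.
  m = 0111 → c = 00100010, weight = 2.
  m = 1111 → c = 11010010, weight = 4.
Tally weights:
  weight 0: 1 codewords.
  weight 1: 1 codewords.
  weight 2: 4 codewords.
  weight 3: 4 codewords.
  weight 4: 3 codewords.
  weight 5: 3 codewords.
Minimum distance d = smallest w > 0 with A_w > 0 = 1.
Sanity: Σ A_w = 16 = 2^4 = 16 ✓.


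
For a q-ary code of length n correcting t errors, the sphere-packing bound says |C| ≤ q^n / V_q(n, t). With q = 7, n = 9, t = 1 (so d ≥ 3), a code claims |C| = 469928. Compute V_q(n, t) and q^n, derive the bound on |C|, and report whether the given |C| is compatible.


V_q(n, t) = 55, q^n = 40353607, Hamming bound = 733701, |C| = 469928 ≤ bound (satisfied).

Step 1: Compute V_q(n, t) = Σ_{j=0}^1 C(n, j) (q−1)^j.
  j = 0: C(9,0)·(6)^0 = 1·1 = 1.
  j = 1: C(9,1)·(6)^1 = 9·6 = 54.
  V_q(n, t) = 1 + 54 = 55.
Step 2: q^n = 7^9 = 40353607.
Step 3: Hamming bound ⌊q^n / V_q(n,t)⌋ = ⌊40353607/55⌋ = 733701.
Step 4: Compare |C| = 469928 to 733701: satisfied.
The claimed |C| lies below the Hamming bound.


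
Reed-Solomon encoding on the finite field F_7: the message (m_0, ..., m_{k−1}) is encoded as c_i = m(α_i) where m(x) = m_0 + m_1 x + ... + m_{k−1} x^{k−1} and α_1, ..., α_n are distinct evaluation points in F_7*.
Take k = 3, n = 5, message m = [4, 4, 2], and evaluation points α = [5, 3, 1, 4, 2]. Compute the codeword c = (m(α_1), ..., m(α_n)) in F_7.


c = [4, 6, 3, 3, 6]

Message polynomial: m(x) = 4 + 4·x + 2·x^2 (mod 7).
For each evaluation point α_i, compute m(α_i) mod 7:
  α_1 = 5: Horner steps 2 → 0 → 4, so m(5) = 4.
  α_2 = 3: Horner steps 2 → 3 → 6, so m(3) = 6.
  α_3 = 1: Horner steps 2 → 6 → 3, so m(1) = 3.
  α_4 = 4: Horner steps 2 → 5 → 3, so m(4) = 3.
  α_5 = 2: Horner steps 2 → 1 → 6, so m(2) = 6.
Codeword c = [4, 6, 3, 3, 6] ∈ F_7^5.


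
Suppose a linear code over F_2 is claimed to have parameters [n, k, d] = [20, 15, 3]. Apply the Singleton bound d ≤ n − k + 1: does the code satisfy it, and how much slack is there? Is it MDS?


Singleton RHS = n − k + 1 = 6, slack = 3, bound satisfied, not MDS.

Singleton bound: d ≤ n − k + 1.
Here n = 20, k = 15, so n − k + 1 = 6.
Given d = 3, check d ≤ 6: YES.
Slack = (n − k + 1) − d = 3.
The code is NOT MDS (slack = 3 > 0).
Description: the claimed parameters are [20, 15, 3]_2; such a code would be non-MDS.


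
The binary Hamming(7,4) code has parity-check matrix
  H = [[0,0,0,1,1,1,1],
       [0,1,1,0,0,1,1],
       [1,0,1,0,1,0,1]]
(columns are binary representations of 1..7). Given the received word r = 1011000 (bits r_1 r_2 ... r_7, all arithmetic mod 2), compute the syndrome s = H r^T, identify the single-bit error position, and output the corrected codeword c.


s = (1, 1, 0)^T, error position = 6, corrected codeword c = 1011010

Compute s = H r^T mod 2 one row at a time:
  s_1 = 1 + 0 + 0 + 0 = 1 ≡ 1 (mod 2).
  s_2 = 0 + 1 + 0 + 0 = 1 ≡ 1 (mod 2).
  s_3 = 1 + 1 + 0 + 0 = 2 ≡ 0 (mod 2).
s = (1, 1, 0)^T — this equals column 6 of H (binary 110), so error is at position 6.
Correct: flip bit 6 of r = 1011000 to get c = 1011010.


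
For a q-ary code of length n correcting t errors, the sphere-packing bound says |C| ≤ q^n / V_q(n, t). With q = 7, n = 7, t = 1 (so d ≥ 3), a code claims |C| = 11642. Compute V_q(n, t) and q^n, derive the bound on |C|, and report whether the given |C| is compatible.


V_q(n, t) = 43, q^n = 823543, Hamming bound = 19152, |C| = 11642 ≤ bound (satisfied).

Step 1: Compute V_q(n, t) = Σ_{j=0}^1 C(n, j) (q−1)^j.
  j = 0: C(7,0)·(6)^0 = 1·1 = 1.
  j = 1: C(7,1)·(6)^1 = 7·6 = 42.
  V_q(n, t) = 1 + 42 = 43.
Step 2: q^n = 7^7 = 823543.
Step 3: Hamming bound ⌊q^n / V_q(n,t)⌋ = ⌊823543/43⌋ = 19152.
Step 4: Compare |C| = 11642 to 19152: satisfied.
The claimed |C| lies below the Hamming bound.


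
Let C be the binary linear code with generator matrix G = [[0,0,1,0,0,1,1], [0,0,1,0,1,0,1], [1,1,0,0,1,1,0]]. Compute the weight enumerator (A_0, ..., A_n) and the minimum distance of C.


Weight distribution: A_0 = 1, A_2 = 2, A_3 = 2, A_4 = 1, A_5 = 2. Minimum distance d = 2.

Enumerate all 2^3 = 8 messages m ∈ F_2^3.
For each, compute codeword c = mG in F_2^7, then tally its weight.
  m = 000 → c = 0000000, weight = 0.
  m = 100 → c = 0010011, weight = 3.
  m = 010 → c = 0010101, weight = 3.
  m = 110 → c = 0000110, weight = 2.
  m = 001 → c = 1100110, weight = 4.
  m = 101 → c = 1110101, weight = 5.
  m = 011 → c = 1110011, weight = 5.
  m = 111 → c = 1100000, weight = 2.
Tally weights:
  weight 0: 1 codewords.
  weight 2: 2 codewords.
  weight 3: 2 codewords.
  weight 4: 1 codewords.
  weight 5: 2 codewords.
Minimum distance d = smallest w > 0 with A_w > 0 = 2.
Sanity: Σ A_w = 8 = 2^3 = 8 ✓.


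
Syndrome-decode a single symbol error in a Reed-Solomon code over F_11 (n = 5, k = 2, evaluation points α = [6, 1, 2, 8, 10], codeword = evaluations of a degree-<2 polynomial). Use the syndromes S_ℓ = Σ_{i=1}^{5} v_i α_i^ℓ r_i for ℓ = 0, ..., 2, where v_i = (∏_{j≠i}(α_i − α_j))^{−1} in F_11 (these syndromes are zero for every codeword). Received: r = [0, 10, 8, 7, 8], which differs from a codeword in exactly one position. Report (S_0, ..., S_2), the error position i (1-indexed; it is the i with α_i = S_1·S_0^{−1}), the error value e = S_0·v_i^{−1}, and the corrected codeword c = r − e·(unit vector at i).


S = (4, 7, 4), error at position 5, error magnitude e = 5, c = [0, 10, 8, 7, 3].

Step 1: column multipliers v_i = (∏_{j≠i}(α_i − α_j))^{−1} mod 11.
  i = 1 (α = 6): (6−1)(6−2)(6−8)(6−10) = 5·4·(−2)·(−4) = 160 ≡ 6, so v_1 = 6^{−1} = 2 (mod 11).
  i = 2 (α = 1): (1−6)(1−2)(1−8)(1−10) = (−5)·(−1)·(−7)·(−9) = 315 ≡ 7, so v_2 = 7^{−1} = 8 (mod 11).
  i = 3 (α = 2): (2−6)(2−1)(2−8)(2−10) = (−4)·1·(−6)·(−8) = −192 ≡ 6, so v_3 = 6^{−1} = 2 (mod 11).
  i = 4 (α = 8): (8−6)(8−1)(8−2)(8−10) = 2·7·6·(−2) = −168 ≡ 8, so v_4 = 8^{−1} = 7 (mod 11).
  i = 5 (α = 10): (10−6)(10−1)(10−2)(10−8) = 4·9·8·2 = 576 ≡ 4, so v_5 = 4^{−1} = 3 (mod 11).
  v = [2, 8, 2, 7, 3].
Step 2: syndromes of r = [0, 10, 8, 7, 8] (all sums mod 11).
  S_0 = Σ v_i r_i = 2·0 + 8·10 + 2·8 + 7·7 + 3·8 = 169 ≡ 4.
  S_1 = Σ v_i α_i r_i = 2·6·0 + 8·1·10 + 2·2·8 + 7·8·7 + 3·10·8 = 744 ≡ 7.
  α_i^2 mod 11 = [3, 1, 4, 9, 1].
  S_2 = Σ v_i α_i^2 r_i = 2·3·0 + 8·1·10 + 2·4·8 + 7·9·7 + 3·1·8 = 609 ≡ 4.
  S = (4, 7, 4) ≠ 0, so r is not a codeword (an error is present).
Step 3: locate the error. For a single error e at position i, S_ℓ = v_i·e·α_i^ℓ, so α_err = S_1/S_0.
  S_0^{−1} = 4^{−1} = 3 (mod 11), so α_err = 7·3 = 21 ≡ 10 = α_5. Error position i = 5.
  Consistency check: S_2/S_1 = 4·8 = 32 ≡ 10 = α_err ✓ (single-error assumption holds).
Step 4: error magnitude e = S_0/v_5 = S_0·∏_{j≠5}(α_5 − α_j) = 4·4 = 16 ≡ 5 (mod 11).
Step 5: correct position 5: c_5 = r_5 − e = 8 − 5 ≡ 3 (mod 11). Hence c = [0, 10, 8, 7, 3].
  Check: interpolating c through the α_i gives m(x) = 1 + 9·x (degree < 2) with m(α_i) = c_i for every i, so c is indeed a codeword.


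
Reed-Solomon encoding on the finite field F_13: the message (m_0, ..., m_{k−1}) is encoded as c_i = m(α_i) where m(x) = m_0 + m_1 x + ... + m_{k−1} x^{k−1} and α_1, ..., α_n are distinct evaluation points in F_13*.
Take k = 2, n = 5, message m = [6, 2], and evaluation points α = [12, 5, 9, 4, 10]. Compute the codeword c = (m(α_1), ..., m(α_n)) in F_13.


c = [4, 3, 11, 1, 0]

Message polynomial: m(x) = 6 + 2·x (mod 13).
For each evaluation point α_i, compute m(α_i) mod 13:
  α_1 = 12: Horner steps 2 → 4, so m(12) = 4.
  α_2 = 5: Horner steps 2 → 3, so m(5) = 3.
  α_3 = 9: Horner steps 2 → 11, so m(9) = 11.
  α_4 = 4: Horner steps 2 → 1, so m(4) = 1.
  α_5 = 10: Horner steps 2 → 0, so m(10) = 0.
Codeword c = [4, 3, 11, 1, 0] ∈ F_13^5.


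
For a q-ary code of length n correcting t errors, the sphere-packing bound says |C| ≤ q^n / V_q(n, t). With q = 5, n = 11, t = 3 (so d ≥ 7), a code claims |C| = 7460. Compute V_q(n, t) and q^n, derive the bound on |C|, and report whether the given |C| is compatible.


V_q(n, t) = 11485, q^n = 48828125, Hamming bound = 4251, |C| = 7460 > bound (violated).

Step 1: Compute V_q(n, t) = Σ_{j=0}^3 C(n, j) (q−1)^j.
  j = 0: C(11,0)·(4)^0 = 1·1 = 1.
  j = 1: C(11,1)·(4)^1 = 11·4 = 44.
  j = 2: C(11,2)·(4)^2 = 55·16 = 880.
  j = 3: C(11,3)·(4)^3 = 165·64 = 10560.
  V_q(n, t) = 1 + 44 + 880 + 10560 = 11485.
Step 2: q^n = 5^11 = 48828125.
Step 3: Hamming bound ⌊q^n / V_q(n,t)⌋ = ⌊48828125/11485⌋ = 4251.
Step 4: Compare |C| = 7460 to 4251: violated.
The claimed |C| lies above the Hamming bound, so no 5-ary code of length 11 with d ≥ 7 can have 7460 codewords.


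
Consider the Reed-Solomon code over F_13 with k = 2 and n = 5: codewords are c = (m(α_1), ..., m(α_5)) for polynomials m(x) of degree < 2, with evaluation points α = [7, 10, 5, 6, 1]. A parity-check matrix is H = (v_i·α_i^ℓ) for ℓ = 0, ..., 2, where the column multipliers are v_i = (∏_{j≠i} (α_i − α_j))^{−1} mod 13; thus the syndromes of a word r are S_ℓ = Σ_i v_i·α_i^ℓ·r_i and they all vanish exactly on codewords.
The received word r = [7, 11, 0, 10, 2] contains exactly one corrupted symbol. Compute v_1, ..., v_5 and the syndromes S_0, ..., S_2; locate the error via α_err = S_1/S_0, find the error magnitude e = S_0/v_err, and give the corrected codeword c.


S = (3, 3, 3), error at position 5, error magnitude e = 3, c = [7, 11, 0, 10, 12].

Step 1: column multipliers v_i = (∏_{j≠i}(α_i − α_j))^{−1} mod 13.
  i = 1 (α = 7): (7−10)(7−5)(7−6)(7−1) = (−3)·2·1·6 = −36 ≡ 3, so v_1 = 3^{−1} = 9 (mod 13).
  i = 2 (α = 10): (10−7)(10−5)(10−6)(10−1) = 3·5·4·9 = 540 ≡ 7, so v_2 = 7^{−1} = 2 (mod 13).
  i = 3 (α = 5): (5−7)(5−10)(5−6)(5−1) = (−2)·(−5)·(−1)·4 = −40 ≡ 12, so v_3 = 12^{−1} = 12 (mod 13).
  i = 4 (α = 6): (6−7)(6−10)(6−5)(6−1) = (−1)·(−4)·1·5 = 20 ≡ 7, so v_4 = 7^{−1} = 2 (mod 13).
  i = 5 (α = 1): (1−7)(1−10)(1−5)(1−6) = (−6)·(−9)·(−4)·(−5) = 1080 ≡ 1, so v_5 = 1^{−1} = 1 (mod 13).
  v = [9, 2, 12, 2, 1].
Step 2: syndromes of r = [7, 11, 0, 10, 2] (all sums mod 13).
  S_0 = Σ v_i r_i = 9·7 + 2·11 + 12·0 + 2·10 + 1·2 = 107 ≡ 3.
  S_1 = Σ v_i α_i r_i = 9·7·7 + 2·10·11 + 12·5·0 + 2·6·10 + 1·1·2 = 783 ≡ 3.
  α_i^2 mod 13 = [10, 9, 12, 10, 1].
  S_2 = Σ v_i α_i^2 r_i = 9·10·7 + 2·9·11 + 12·12·0 + 2·10·10 + 1·1·2 = 1030 ≡ 3.
  S = (3, 3, 3) ≠ 0, so r is not a codeword (an error is present).
Step 3: locate the error. For a single error e at position i, S_ℓ = v_i·e·α_i^ℓ, so α_err = S_1/S_0.
  S_0^{−1} = 3^{−1} = 9 (mod 13), so α_err = 3·9 = 27 ≡ 1 = α_5. Error position i = 5.
  Consistency check: S_2/S_1 = 3·9 = 27 ≡ 1 = α_err ✓ (single-error assumption holds).
Step 4: error magnitude e = S_0/v_5 = S_0·∏_{j≠5}(α_5 − α_j) = 3·1 = 3 ≡ 3 (mod 13).
Step 5: correct position 5: c_5 = r_5 − e = 2 − 3 ≡ 12 (mod 13). Hence c = [7, 11, 0, 10, 12].
  Check: interpolating c through the α_i gives m(x) = 2 + 10·x (degree < 2) with m(α_i) = c_i for every i, so c is indeed a codeword.


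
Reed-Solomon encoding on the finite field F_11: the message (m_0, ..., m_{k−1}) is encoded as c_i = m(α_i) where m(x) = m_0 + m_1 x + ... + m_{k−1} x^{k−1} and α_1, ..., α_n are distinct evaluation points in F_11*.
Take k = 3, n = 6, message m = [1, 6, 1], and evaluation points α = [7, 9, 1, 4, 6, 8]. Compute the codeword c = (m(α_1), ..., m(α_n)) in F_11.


c = [4, 4, 8, 8, 7, 3]

Message polynomial: m(x) = 1 + 6·x + 1·x^2 (mod 11).
For each evaluation point α_i, compute m(α_i) mod 11:
  α_1 = 7: Horner steps 1 → 2 → 4, so m(7) = 4.
  α_2 = 9: Horner steps 1 → 4 → 4, so m(9) = 4.
  α_3 = 1: Horner steps 1 → 7 → 8, so m(1) = 8.
  α_4 = 4: Horner steps 1 → 10 → 8, so m(4) = 8.
  α_5 = 6: Horner steps 1 → 1 → 7, so m(6) = 7.
  α_6 = 8: Horner steps 1 → 3 → 3, so m(8) = 3.
Codeword c = [4, 4, 8, 8, 7, 3] ∈ F_11^6.


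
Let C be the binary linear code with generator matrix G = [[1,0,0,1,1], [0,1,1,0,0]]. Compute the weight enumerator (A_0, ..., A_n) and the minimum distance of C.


Weight distribution: A_0 = 1, A_2 = 1, A_3 = 1, A_5 = 1. Minimum distance d = 2.

Enumerate all 2^2 = 4 messages m ∈ F_2^2.
For each, compute codeword c = mG in F_2^5, then tally its weight.
  m = 00 → c = 00000, weight = 0.
  m = 10 → c = 10011, weight = 3.
  m = 01 → c = 01100, weight = 2.
  m = 11 → c = 11111, weight = 5.
Tally weights:
  weight 0: 1 codewords.
  weight 2: 1 codewords.
  weight 3: 1 codewords.
  weight 5: 1 codewords.
Minimum distance d = smallest w > 0 with A_w > 0 = 2.
Sanity: Σ A_w = 4 = 2^2 = 4 ✓.


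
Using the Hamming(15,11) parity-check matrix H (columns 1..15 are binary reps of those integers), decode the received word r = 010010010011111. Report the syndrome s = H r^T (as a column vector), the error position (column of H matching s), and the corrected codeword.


s = (0, 1, 0, 0)^T, error position = 4, corrected codeword c = 010110010011111

Compute s = H r^T mod 2 one row at a time:
  s_1 = 1 + 0 + 0 + 1 + 1 + 1 + 1 + 1 = 6 ≡ 0 (mod 2).
  s_2 = 0 + 1 + 0 + 0 + 1 + 1 + 1 + 1 = 5 ≡ 1 (mod 2).
  s_3 = 1 + 0 + 0 + 0 + 0 + 1 + 1 + 1 = 4 ≡ 0 (mod 2).
  s_4 = 0 + 0 + 1 + 0 + 0 + 1 + 1 + 1 = 4 ≡ 0 (mod 2).
s = (0, 1, 0, 0)^T — this equals column 4 of H (binary 0100), so error is at position 4.
Correct: flip bit 4 of r = 010010010011111 to get c = 010110010011111.


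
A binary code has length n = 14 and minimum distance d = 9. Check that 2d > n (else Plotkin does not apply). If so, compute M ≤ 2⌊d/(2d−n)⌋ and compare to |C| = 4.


Plotkin bound M ≤ 4; given |C| = 4 ≤ bound (satisfied).

Check applicability: 2d = 18, n = 14.
2d − n = 4 > 0, so Plotkin applies.
Compute d/(2d−n) = 9/4 ≈ 2.2500.
⌊d/(2d−n)⌋ = 2.
Plotkin bound: M ≤ 2·2 = 4.
Given |C| = 4, check: satisfied.
This |C| is at the Plotkin bound.


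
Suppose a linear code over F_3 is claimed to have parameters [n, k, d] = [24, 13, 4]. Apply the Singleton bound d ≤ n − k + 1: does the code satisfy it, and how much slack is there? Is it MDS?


Singleton RHS = n − k + 1 = 12, slack = 8, bound satisfied, not MDS.

Singleton bound: d ≤ n − k + 1.
Here n = 24, k = 13, so n − k + 1 = 12.
Given d = 4, check d ≤ 12: YES.
Slack = (n − k + 1) − d = 8.
The code is NOT MDS (slack = 8 > 0).
Description: the claimed parameters are [24, 13, 4]_3; such a code would be non-MDS.


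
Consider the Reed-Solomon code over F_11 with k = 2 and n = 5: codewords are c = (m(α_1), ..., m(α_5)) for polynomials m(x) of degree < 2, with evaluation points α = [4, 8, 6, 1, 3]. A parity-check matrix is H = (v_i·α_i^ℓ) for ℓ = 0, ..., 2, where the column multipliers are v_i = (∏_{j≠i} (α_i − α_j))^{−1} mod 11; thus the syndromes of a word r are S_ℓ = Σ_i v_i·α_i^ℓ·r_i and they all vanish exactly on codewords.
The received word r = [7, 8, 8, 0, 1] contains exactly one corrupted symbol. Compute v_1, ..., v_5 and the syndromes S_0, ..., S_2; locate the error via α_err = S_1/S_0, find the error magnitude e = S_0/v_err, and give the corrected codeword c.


S = (2, 5, 7), error at position 2, error magnitude e = 10, c = [7, 9, 8, 0, 1].

Step 1: column multipliers v_i = (∏_{j≠i}(α_i − α_j))^{−1} mod 11.
  i = 1 (α = 4): (4−8)(4−6)(4−1)(4−3) = (−4)·(−2)·3·1 = 24 ≡ 2, so v_1 = 2^{−1} = 6 (mod 11).
  i = 2 (α = 8): (8−4)(8−6)(8−1)(8−3) = 4·2·7·5 = 280 ≡ 5, so v_2 = 5^{−1} = 9 (mod 11).
  i = 3 (α = 6): (6−4)(6−8)(6−1)(6−3) = 2·(−2)·5·3 = −60 ≡ 6, so v_3 = 6^{−1} = 2 (mod 11).
  i = 4 (α = 1): (1−4)(1−8)(1−6)(1−3) = (−3)·(−7)·(−5)·(−2) = 210 ≡ 1, so v_4 = 1^{−1} = 1 (mod 11).
  i = 5 (α = 3): (3−4)(3−8)(3−6)(3−1) = (−1)·(−5)·(−3)·2 = −30 ≡ 3, so v_5 = 3^{−1} = 4 (mod 11).
  v = [6, 9, 2, 1, 4].
Step 2: syndromes of r = [7, 8, 8, 0, 1] (all sums mod 11).
  S_0 = Σ v_i r_i = 6·7 + 9·8 + 2·8 + 1·0 + 4·1 = 134 ≡ 2.
  S_1 = Σ v_i α_i r_i = 6·4·7 + 9·8·8 + 2·6·8 + 1·1·0 + 4·3·1 = 852 ≡ 5.
  α_i^2 mod 11 = [5, 9, 3, 1, 9].
  S_2 = Σ v_i α_i^2 r_i = 6·5·7 + 9·9·8 + 2·3·8 + 1·1·0 + 4·9·1 = 942 ≡ 7.
  S = (2, 5, 7) ≠ 0, so r is not a codeword (an error is present).
Step 3: locate the error. For a single error e at position i, S_ℓ = v_i·e·α_i^ℓ, so α_err = S_1/S_0.
  S_0^{−1} = 2^{−1} = 6 (mod 11), so α_err = 5·6 = 30 ≡ 8 = α_2. Error position i = 2.
  Consistency check: S_2/S_1 = 7·9 = 63 ≡ 8 = α_err ✓ (single-error assumption holds).
Step 4: error magnitude e = S_0/v_2 = S_0·∏_{j≠2}(α_2 − α_j) = 2·5 = 10 ≡ 10 (mod 11).
Step 5: correct position 2: c_2 = r_2 − e = 8 − 10 ≡ 9 (mod 11). Hence c = [7, 9, 8, 0, 1].
  Check: interpolating c through the α_i gives m(x) = 5 + 6·x (degree < 2) with m(α_i) = c_i for every i, so c is indeed a codeword.
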